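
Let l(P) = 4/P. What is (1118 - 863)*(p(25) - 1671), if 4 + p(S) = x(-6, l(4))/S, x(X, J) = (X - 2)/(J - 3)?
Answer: -2135421/5 ≈ -4.2708e+5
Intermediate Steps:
x(X, J) = (-2 + X)/(-3 + J)
p(S) = -4 + 4/S (p(S) = -4 + ((-2 - 6)/(-3 + 4/4))/S = -4 + (-8/(-3 + 4*(1/4)))/S = -4 + (-8/(-3 + 1))/S = -4 + (-8/(-2))/S = -4 + (-1/2*(-8))/S = -4 + 4/S)
(1118 - 863)*(p(25) - 1671) = (1118 - 863)*((-4 + 4/25) - 1671) = 255*((-4 + 4*(1/25)) - 1671) = 255*((-4 + 4/25) - 1671) = 255*(-96/25 - 1671) = 255*(-41871/25) = -2135421/5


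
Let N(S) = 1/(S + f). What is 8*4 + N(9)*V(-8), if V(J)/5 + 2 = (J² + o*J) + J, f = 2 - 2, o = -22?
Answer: 1438/9 ≈ 159.78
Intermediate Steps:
f = 0
V(J) = -10 - 105*J + 5*J² (V(J) = -10 + 5*((J² - 22*J) + J) = -10 + 5*(J² - 21*J) = -10 + (-105*J + 5*J²) = -10 - 105*J + 5*J²)
N(S) = 1/S (N(S) = 1/(S + 0) = 1/S)
8*4 + N(9)*V(-8) = 8*4 + (-10 - 105*(-8) + 5*(-8)²)/9 = 32 + (-10 + 840 + 5*64)/9 = 32 + (-10 + 840 + 320)/9 = 32 + (⅑)*1150 = 32 + 1150/9 = 1438/9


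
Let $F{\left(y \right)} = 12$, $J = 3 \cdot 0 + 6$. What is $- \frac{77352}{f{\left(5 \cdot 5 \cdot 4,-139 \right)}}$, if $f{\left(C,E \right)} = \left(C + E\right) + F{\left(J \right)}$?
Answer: $\frac{25784}{9} \approx 2864.9$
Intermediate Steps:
$J = 6$ ($J = 0 + 6 = 6$)
$f{\left(C,E \right)} = 12 + C + E$ ($f{\left(C,E \right)} = \left(C + E\right) + 12 = 12 + C + E$)
$- \frac{77352}{f{\left(5 \cdot 5 \cdot 4,-139 \right)}} = - \frac{77352}{12 + 5 \cdot 5 \cdot 4 - 139} = - \frac{77352}{12 + 25 \cdot 4 - 139} = - \frac{77352}{12 + 100 - 139} = - \frac{77352}{-27} = \left(-77352\right) \left(- \frac{1}{27}\right) = \frac{25784}{9}$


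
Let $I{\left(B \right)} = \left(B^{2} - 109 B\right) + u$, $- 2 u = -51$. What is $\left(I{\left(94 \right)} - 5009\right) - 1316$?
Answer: $- \frac{15419}{2} \approx -7709.5$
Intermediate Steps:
$u = \frac{51}{2}$ ($u = \left(- \frac{1}{2}\right) \left(-51\right) = \frac{51}{2} \approx 25.5$)
$I{\left(B \right)} = \frac{51}{2} + B^{2} - 109 B$ ($I{\left(B \right)} = \left(B^{2} - 109 B\right) + \frac{51}{2} = \frac{51}{2} + B^{2} - 109 B$)
$\left(I{\left(94 \right)} - 5009\right) - 1316 = \left(\left(\frac{51}{2} + 94^{2} - 10246\right) - 5009\right) - 1316 = \left(\left(\frac{51}{2} + 8836 - 10246\right) - 5009\right) - 1316 = \left(- \frac{2769}{2} - 5009\right) - 1316 = - \frac{12787}{2} - 1316 = - \frac{15419}{2}$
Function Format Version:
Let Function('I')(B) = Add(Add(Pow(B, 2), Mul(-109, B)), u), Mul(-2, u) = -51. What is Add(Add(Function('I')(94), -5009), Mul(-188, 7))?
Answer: Rational(-15419, 2) ≈ -7709.5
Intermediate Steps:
u = Rational(51, 2) (u = Mul(Rational(-1, 2), -51) = Rational(51, 2) ≈ 25.500)
Function('I')(B) = Add(Rational(51, 2), Pow(B, 2), Mul(-109, B)) (Function('I')(B) = Add(Add(Pow(B, 2), Mul(-109, B)), Rational(51, 2)) = Add(Rational(51, 2), Pow(B, 2), Mul(-109, B)))
Add(Add(Function('I')(94), -5009), Mul(-188, 7)) = Add(Add(Add(Rational(51, 2), Pow(94, 2), Mul(-109, 94)), -5009), Mul(-188, 7)) = Add(Add(Add(Rational(51, 2), 8836, -10246), -5009), -1316) = Add(Add(Rational(-2769, 2), -5009), -1316) = Add(Rational(-12787, 2), -1316) = Rational(-15419, 2)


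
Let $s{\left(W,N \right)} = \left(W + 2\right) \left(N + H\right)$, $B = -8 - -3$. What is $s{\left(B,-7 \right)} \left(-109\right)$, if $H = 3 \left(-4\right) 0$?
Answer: $-2289$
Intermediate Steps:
$B = -5$ ($B = -8 + 3 = -5$)
$H = 0$ ($H = \left(-12\right) 0 = 0$)
$s{\left(W,N \right)} = N \left(2 + W\right)$ ($s{\left(W,N \right)} = \left(W + 2\right) \left(N + 0\right) = \left(2 + W\right) N = N \left(2 + W\right)$)
$s{\left(B,-7 \right)} \left(-109\right) = - 7 \left(2 - 5\right) \left(-109\right) = \left(-7\right) \left(-3\right) \left(-109\right) = 21 \left(-109\right) = -2289$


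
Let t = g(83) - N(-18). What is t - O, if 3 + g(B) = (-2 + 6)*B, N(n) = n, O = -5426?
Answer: 5773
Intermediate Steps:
g(B) = -3 + 4*B (g(B) = -3 + (-2 + 6)*B = -3 + 4*B)
t = 347 (t = (-3 + 4*83) - 1*(-18) = (-3 + 332) + 18 = 329 + 18 = 347)
t - O = 347 - 1*(-5426) = 347 + 5426 = 5773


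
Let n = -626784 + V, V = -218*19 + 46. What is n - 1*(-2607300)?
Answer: 1976420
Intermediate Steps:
V = -4096 (V = -4142 + 46 = -4096)
n = -630880 (n = -626784 - 4096 = -630880)
n - 1*(-2607300) = -630880 - 1*(-2607300) = -630880 + 2607300 = 1976420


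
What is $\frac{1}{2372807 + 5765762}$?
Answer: $\frac{1}{8138569} \approx 1.2287 \cdot 10^{-7}$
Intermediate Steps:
$\frac{1}{2372807 + 5765762} = \frac{1}{8138569}$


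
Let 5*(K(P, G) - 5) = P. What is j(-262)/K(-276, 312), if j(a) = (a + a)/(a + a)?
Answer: -5/251 ≈ -0.019920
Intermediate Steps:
K(P, G) = 5 + P/5
j(a) = 1 (j(a) = (2*a)/((2*a)) = (2*a)*(1/(2*a)) = 1)
j(-262)/K(-276, 312) = 1/(5 + (1/5)*(-276)) = 1/(5 - 276/5) = 1/(-251/5) = 1*(-5/251) = -5/251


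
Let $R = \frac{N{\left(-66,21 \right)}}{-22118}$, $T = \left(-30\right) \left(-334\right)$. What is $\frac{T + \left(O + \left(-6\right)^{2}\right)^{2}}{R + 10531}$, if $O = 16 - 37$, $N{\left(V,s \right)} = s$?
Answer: $\frac{226598910}{232924637} \approx 0.97284$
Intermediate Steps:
$T = 10020$
$O = -21$
$R = - \frac{21}{22118}$ ($R = \frac{21}{-22118} = 21 \left(- \frac{1}{22118}\right) = - \frac{21}{22118} \approx -0.00094945$)
$\frac{T + \left(O + \left(-6\right)^{2}\right)^{2}}{R + 10531} = \frac{10020 + \left(-21 + \left(-6\right)^{2}\right)^{2}}{- \frac{21}{22118} + 10531} = \frac{10020 + \left(-21 + 36\right)^{2}}{\frac{232924637}{22118}} = \left(10020 + 15^{2}\right) \frac{22118}{232924637} = \left(10020 + 225\right) \frac{22118}{232924637} = 10245 \cdot \frac{22118}{232924637} = \frac{226598910}{232924637}$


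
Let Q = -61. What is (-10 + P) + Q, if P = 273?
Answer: 202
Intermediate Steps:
(-10 + P) + Q = (-10 + 273) - 61 = 263 - 61 = 202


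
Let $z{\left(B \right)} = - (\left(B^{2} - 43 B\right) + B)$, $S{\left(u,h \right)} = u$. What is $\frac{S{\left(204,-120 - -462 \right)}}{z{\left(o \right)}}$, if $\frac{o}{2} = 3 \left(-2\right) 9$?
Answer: $- \frac{17}{1350} \approx -0.012593$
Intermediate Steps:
$o = -108$ ($o = 2 \cdot 3 \left(-2\right) 9 = 2 \left(\left(-6\right) 9\right) = 2 \left(-54\right) = -108$)
$z{\left(B \right)} = - B^{2} + 42 B$ ($z{\left(B \right)} = - (B^{2} - 42 B) = - B^{2} + 42 B$)
$\frac{S{\left(204,-120 - -462 \right)}}{z{\left(o \right)}} = \frac{204}{\left(-108\right) \left(42 - -108\right)} = \frac{204}{\left(-108\right) \left(42 + 108\right)} = \frac{204}{\left(-108\right) 150} = \frac{204}{-16200} = 204 \left(- \frac{1}{16200}\right) = - \frac{17}{1350}$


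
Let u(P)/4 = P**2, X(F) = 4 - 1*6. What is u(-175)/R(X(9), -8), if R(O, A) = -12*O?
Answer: 30625/6 ≈ 5104.2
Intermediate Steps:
X(F) = -2 (X(F) = 4 - 6 = -2)
u(P) = 4*P**2
u(-175)/R(X(9), -8) = (4*(-175)**2)/((-12*(-2))) = (4*30625)/24 = 122500*(1/24) = 30625/6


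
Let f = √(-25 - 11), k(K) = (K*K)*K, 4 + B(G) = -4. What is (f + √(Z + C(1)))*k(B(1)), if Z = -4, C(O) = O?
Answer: 512*I*(-6 - √3) ≈ -3958.8*I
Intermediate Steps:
B(G) = -8 (B(G) = -4 - 4 = -8)
k(K) = K³ (k(K) = K²*K = K³)
f = 6*I (f = √(-36) = 6*I ≈ 6.0*I)
(f + √(Z + C(1)))*k(B(1)) = (6*I + √(-4 + 1))*(-8)³ = (6*I + √(-3))*(-512) = (6*I + I*√3)*(-512) = -3072*I - 512*I*√3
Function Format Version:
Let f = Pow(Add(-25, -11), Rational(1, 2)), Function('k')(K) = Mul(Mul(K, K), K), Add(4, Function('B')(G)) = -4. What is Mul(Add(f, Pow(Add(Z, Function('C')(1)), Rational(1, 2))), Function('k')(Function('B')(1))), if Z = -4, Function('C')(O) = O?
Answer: Mul(512, I, Add(-6, Mul(-1, Pow(3, Rational(1, 2))))) ≈ Mul(-3958.8, I)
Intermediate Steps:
Function('B')(G) = -8 (Function('B')(G) = Add(-4, -4) = -8)
Function('k')(K) = Pow(K, 3) (Function('k')(K) = Mul(Pow(K, 2), K) = Pow(K, 3))
f = Mul(6, I) (f = Pow(-36, Rational(1, 2)) = Mul(6, I) ≈ Mul(6.0000, I))
Mul(Add(f, Pow(Add(Z, Function('C')(1)), Rational(1, 2))), Function('k')(Function('B')(1))) = Mul(Add(Mul(6, I), Pow(Add(-4, 1), Rational(1, 2))), Pow(-8, 3)) = Mul(Add(Mul(6, I), Pow(-3, Rational(1, 2))), -512) = Mul(Add(Mul(6, I), Mul(I, Pow(3, Rational(1, 2)))), -512) = Add(Mul(-3072, I), Mul(-512, I, Pow(3, Rational(1, 2))))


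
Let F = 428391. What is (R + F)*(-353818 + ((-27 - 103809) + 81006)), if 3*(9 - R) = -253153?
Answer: -579417580744/3 ≈ -1.9314e+11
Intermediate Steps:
R = 253180/3 (R = 9 - 1/3*(-253153) = 9 + 253153/3 = 253180/3 ≈ 84393.)
(R + F)*(-353818 + ((-27 - 103809) + 81006)) = (253180/3 + 428391)*(-353818 + ((-27 - 103809) + 81006)) = 1538353*(-353818 + (-103836 + 81006))/3 = 1538353*(-353818 - 22830)/3 = (1538353/3)*(-376648) = -579417580744/3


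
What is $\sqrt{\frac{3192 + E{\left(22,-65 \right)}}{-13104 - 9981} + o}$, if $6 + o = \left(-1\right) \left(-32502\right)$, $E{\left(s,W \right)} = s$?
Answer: $\frac{\sqrt{213797579610}}{2565} \approx 180.27$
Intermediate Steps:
$o = 32496$ ($o = -6 - -32502 = -6 + 32502 = 32496$)
$\sqrt{\frac{3192 + E{\left(22,-65 \right)}}{-13104 - 9981} + o} = \sqrt{\frac{3192 + 22}{-13104 - 9981} + 32496} = \sqrt{\frac{3214}{-23085} + 32496} = \sqrt{3214 \left(- \frac{1}{23085}\right) + 32496} = \sqrt{- \frac{3214}{23085} + 32496} = \sqrt{\frac{750166946}{23085}} = \frac{\sqrt{213797579610}}{2565}$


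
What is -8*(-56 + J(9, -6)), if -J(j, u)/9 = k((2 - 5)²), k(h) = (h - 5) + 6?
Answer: 1168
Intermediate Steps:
k(h) = 1 + h (k(h) = (-5 + h) + 6 = 1 + h)
J(j, u) = -90 (J(j, u) = -9*(1 + (2 - 5)²) = -9*(1 + (-3)²) = -9*(1 + 9) = -9*10 = -90)
-8*(-56 + J(9, -6)) = -8*(-56 - 90) = -8*(-146) = 1168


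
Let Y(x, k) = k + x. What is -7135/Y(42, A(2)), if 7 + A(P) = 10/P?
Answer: -1427/8 ≈ -178.38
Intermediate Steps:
A(P) = -7 + 10/P
-7135/Y(42, A(2)) = -7135/((-7 + 10/2) + 42) = -7135/((-7 + 10*(1/2)) + 42) = -7135/((-7 + 5) + 42) = -7135/(-2 + 42) = -7135/40 = -7135*1/40 = -1427/8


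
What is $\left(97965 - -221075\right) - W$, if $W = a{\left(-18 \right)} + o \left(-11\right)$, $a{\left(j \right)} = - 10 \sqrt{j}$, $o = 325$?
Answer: $322615 + 30 i \sqrt{2} \approx 3.2262 \cdot 10^{5} + 42.426 i$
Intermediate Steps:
$W = -3575 - 30 i \sqrt{2}$ ($W = - 10 \sqrt{-18} + 325 \left(-11\right) = - 10 \cdot 3 i \sqrt{2} - 3575 = - 30 i \sqrt{2} - 3575 = -3575 - 30 i \sqrt{2} \approx -3575.0 - 42.426 i$)
$\left(97965 - -221075\right) - W = \left(97965 - -221075\right) - \left(-3575 - 30 i \sqrt{2}\right) = \left(97965 + 221075\right) + \left(3575 + 30 i \sqrt{2}\right) = 319040 + \left(3575 + 30 i \sqrt{2}\right) = 322615 + 30 i \sqrt{2}$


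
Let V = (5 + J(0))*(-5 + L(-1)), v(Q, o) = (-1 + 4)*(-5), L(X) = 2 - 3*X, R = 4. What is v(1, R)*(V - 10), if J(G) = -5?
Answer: 150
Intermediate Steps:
v(Q, o) = -15 (v(Q, o) = 3*(-5) = -15)
V = 0 (V = (5 - 5)*(-5 + (2 - 3*(-1))) = 0*(-5 + (2 + 3)) = 0*(-5 + 5) = 0*0 = 0)
v(1, R)*(V - 10) = -15*(0 - 10) = -15*(-10) = 150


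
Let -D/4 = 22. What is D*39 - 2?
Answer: -3434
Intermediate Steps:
D = -88 (D = -4*22 = -88)
D*39 - 2 = -88*39 - 2 = -3432 - 2 = -3434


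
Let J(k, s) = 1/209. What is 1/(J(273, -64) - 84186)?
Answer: -209/17594873 ≈ -1.1878e-5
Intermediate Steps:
J(k, s) = 1/209
1/(J(273, -64) - 84186) = 1/(1/209 - 84186) = 1/(-17594873/209) = -209/17594873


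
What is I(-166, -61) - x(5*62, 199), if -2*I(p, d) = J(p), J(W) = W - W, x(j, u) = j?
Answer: -310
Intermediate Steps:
J(W) = 0
I(p, d) = 0 (I(p, d) = -½*0 = 0)
I(-166, -61) - x(5*62, 199) = 0 - 5*62 = 0 - 1*310 = 0 - 310 = -310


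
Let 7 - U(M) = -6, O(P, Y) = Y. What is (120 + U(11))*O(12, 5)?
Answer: 665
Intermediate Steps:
U(M) = 13 (U(M) = 7 - 1*(-6) = 7 + 6 = 13)
(120 + U(11))*O(12, 5) = (120 + 13)*5 = 133*5 = 665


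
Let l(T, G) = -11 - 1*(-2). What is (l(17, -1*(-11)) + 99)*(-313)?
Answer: -28170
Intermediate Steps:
l(T, G) = -9 (l(T, G) = -11 + 2 = -9)
(l(17, -1*(-11)) + 99)*(-313) = (-9 + 99)*(-313) = 90*(-313) = -28170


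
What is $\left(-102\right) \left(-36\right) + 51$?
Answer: $3723$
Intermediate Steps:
$\left(-102\right) \left(-36\right) + 51 = 3672 + 51 = 3723$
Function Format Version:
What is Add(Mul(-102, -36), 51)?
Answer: 3723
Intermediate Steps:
Add(Mul(-102, -36), 51) = Add(3672, 51) = 3723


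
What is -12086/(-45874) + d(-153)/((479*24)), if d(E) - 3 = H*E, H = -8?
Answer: 32538009/87894584 ≈ 0.37019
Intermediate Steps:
d(E) = 3 - 8*E
-12086/(-45874) + d(-153)/((479*24)) = -12086/(-45874) + (3 - 8*(-153))/((479*24)) = -12086*(-1/45874) + (3 + 1224)/11496 = 6043/22937 + 1227*(1/11496) = 6043/22937 + 409/3832 = 32538009/87894584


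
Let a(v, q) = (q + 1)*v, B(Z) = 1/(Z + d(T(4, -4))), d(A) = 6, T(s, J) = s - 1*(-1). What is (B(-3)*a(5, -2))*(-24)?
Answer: 40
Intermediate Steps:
T(s, J) = 1 + s (T(s, J) = s + 1 = 1 + s)
B(Z) = 1/(6 + Z) (B(Z) = 1/(Z + 6) = 1/(6 + Z))
a(v, q) = v*(1 + q) (a(v, q) = (1 + q)*v = v*(1 + q))
(B(-3)*a(5, -2))*(-24) = ((5*(1 - 2))/(6 - 3))*(-24) = ((5*(-1))/3)*(-24) = ((⅓)*(-5))*(-24) = -5/3*(-24) = 40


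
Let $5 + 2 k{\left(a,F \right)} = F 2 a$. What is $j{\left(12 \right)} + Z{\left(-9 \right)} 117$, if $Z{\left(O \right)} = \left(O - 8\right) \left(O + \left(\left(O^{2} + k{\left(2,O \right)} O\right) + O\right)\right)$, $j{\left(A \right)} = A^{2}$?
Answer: $- \frac{984267}{2} \approx -4.9213 \cdot 10^{5}$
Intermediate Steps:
$k{\left(a,F \right)} = - \frac{5}{2} + F a$ ($k{\left(a,F \right)} = - \frac{5}{2} + \frac{F 2 a}{2} = - \frac{5}{2} + \frac{2 F a}{2} = - \frac{5}{2} + F a$)
$Z{\left(O \right)} = \left(-8 + O\right) \left(O^{2} + 2 O + O \left(- \frac{5}{2} + 2 O\right)\right)$ ($Z{\left(O \right)} = \left(O - 8\right) \left(O + \left(\left(O^{2} + \left(- \frac{5}{2} + O 2\right) O\right) + O\right)\right) = \left(-8 + O\right) \left(O + \left(\left(O^{2} + \left(- \frac{5}{2} + 2 O\right) O\right) + O\right)\right) = \left(-8 + O\right) \left(O + \left(\left(O^{2} + O \left(- \frac{5}{2} + 2 O\right)\right) + O\right)\right) = \left(-8 + O\right) \left(O + \left(O + O^{2} + O \left(- \frac{5}{2} + 2 O\right)\right)\right) = \left(-8 + O\right) \left(O^{2} + 2 O + O \left(- \frac{5}{2} + 2 O\right)\right)$)
$j{\left(12 \right)} + Z{\left(-9 \right)} 117 = 12^{2} + \frac{1}{2} \left(-9\right) \left(8 - -441 + 6 \left(-9\right)^{2}\right) 117 = 144 + \frac{1}{2} \left(-9\right) \left(8 + 441 + 6 \cdot 81\right) 117 = 144 + \frac{1}{2} \left(-9\right) \left(8 + 441 + 486\right) 117 = 144 + \frac{1}{2} \left(-9\right) 935 \cdot 117 = 144 - \frac{984555}{2} = - \frac{984267}{2}$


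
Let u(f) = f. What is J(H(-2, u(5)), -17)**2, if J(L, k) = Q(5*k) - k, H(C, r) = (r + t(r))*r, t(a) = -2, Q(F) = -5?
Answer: 144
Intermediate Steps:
H(C, r) = r*(-2 + r) (H(C, r) = (r - 2)*r = (-2 + r)*r = r*(-2 + r))
J(L, k) = -5 - k
J(H(-2, u(5)), -17)**2 = (-5 - 1*(-17))**2 = (-5 + 17)**2 = 12**2 = 144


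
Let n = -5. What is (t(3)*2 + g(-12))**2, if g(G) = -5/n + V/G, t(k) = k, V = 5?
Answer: 6241/144 ≈ 43.340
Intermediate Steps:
g(G) = 1 + 5/G (g(G) = -5/(-5) + 5/G = -5*(-1/5) + 5/G = 1 + 5/G)
(t(3)*2 + g(-12))**2 = (3*2 + (5 - 12)/(-12))**2 = (6 - 1/12*(-7))**2 = (6 + 7/12)**2 = (79/12)**2 = 6241/144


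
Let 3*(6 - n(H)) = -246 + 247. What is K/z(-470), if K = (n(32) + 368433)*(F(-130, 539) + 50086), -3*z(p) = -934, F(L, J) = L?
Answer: 27608583048/467 ≈ 5.9119e+7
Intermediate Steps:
n(H) = 17/3 (n(H) = 6 - (-246 + 247)/3 = 6 - ⅓*1 = 6 - ⅓ = 17/3)
z(p) = 934/3 (z(p) = -⅓*(-934) = 934/3)
K = 18405722032 (K = (17/3 + 368433)*(-130 + 50086) = (1105316/3)*49956 = 18405722032)
K/z(-470) = 18405722032/(934/3) = 18405722032*(3/934) = 27608583048/467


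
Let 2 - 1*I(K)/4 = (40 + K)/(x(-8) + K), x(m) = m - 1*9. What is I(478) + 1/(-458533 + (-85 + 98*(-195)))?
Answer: 772007987/220232608 ≈ 3.5054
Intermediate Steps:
x(m) = -9 + m (x(m) = m - 9 = -9 + m)
I(K) = 8 - 4*(40 + K)/(-17 + K) (I(K) = 8 - 4*(40 + K)/((-9 - 8) + K) = 8 - 4*(40 + K)/(-17 + K))
I(478) + 1/(-458533 + (-85 + 98*(-195))) = 4*(-74 + 478)/(-17 + 478) + 1/(-458533 + (-85 + 98*(-195))) = 4*404/461 + 1/(-458533 + (-85 - 19110)) = 4*(1/461)*404 + 1/(-458533 - 19195) = 1616/461 + 1/(-477728) = 1616/461 - 1/477728 = 772007987/220232608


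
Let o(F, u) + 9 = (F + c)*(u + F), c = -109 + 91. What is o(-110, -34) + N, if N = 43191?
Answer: 61614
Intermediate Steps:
c = -18
o(F, u) = -9 + (-18 + F)*(F + u) (o(F, u) = -9 + (F - 18)*(u + F) = -9 + (-18 + F)*(F + u))
o(-110, -34) + N = (-9 + (-110)² - 18*(-110) - 18*(-34) - 110*(-34)) + 43191 = (-9 + 12100 + 1980 + 612 + 3740) + 43191 = 18423 + 43191 = 61614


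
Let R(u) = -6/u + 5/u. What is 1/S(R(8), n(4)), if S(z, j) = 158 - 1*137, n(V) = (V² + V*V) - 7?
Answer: 1/21 ≈ 0.047619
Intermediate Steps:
R(u) = -1/u
n(V) = -7 + 2*V² (n(V) = (V² + V²) - 7 = 2*V² - 7 = -7 + 2*V²)
S(z, j) = 21 (S(z, j) = 158 - 137 = 21)
1/S(R(8), n(4)) = 1/21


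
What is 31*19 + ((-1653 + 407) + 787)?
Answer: 130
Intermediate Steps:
31*19 + ((-1653 + 407) + 787) = 589 + (-1246 + 787) = 589 - 459 = 130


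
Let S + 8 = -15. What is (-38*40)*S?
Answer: 34960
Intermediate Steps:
S = -23 (S = -8 - 15 = -23)
(-38*40)*S = -38*40*(-23) = -1520*(-23) = 34960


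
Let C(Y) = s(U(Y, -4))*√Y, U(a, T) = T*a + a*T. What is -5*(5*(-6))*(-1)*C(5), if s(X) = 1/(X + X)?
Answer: 15*√5/8 ≈ 4.1926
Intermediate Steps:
U(a, T) = 2*T*a (U(a, T) = T*a + T*a = 2*T*a)
s(X) = 1/(2*X)
C(Y) = -1/(16*√Y) (C(Y) = (1/(2*((2*(-4)*Y))))*√Y = (1/(2*((-8*Y))))*√Y = ((-1/(8*Y))/2)*√Y = (-1/(16*Y))*√Y = -1/(16*√Y))
-5*(5*(-6))*(-1)*C(5) = -5*(5*(-6))*(-1)*(-√5/80) = -5*(-30*(-1))*(-√5/80) = -150*(-√5/80) = -(-15)*√5/8 = 15*√5/8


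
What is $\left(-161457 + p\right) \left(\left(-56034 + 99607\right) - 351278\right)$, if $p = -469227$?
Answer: $194064620220$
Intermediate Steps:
$\left(-161457 + p\right) \left(\left(-56034 + 99607\right) - 351278\right) = \left(-161457 - 469227\right) \left(\left(-56034 + 99607\right) - 351278\right) = - 630684 \left(43573 - 351278\right) = \left(-630684\right) \left(-307705\right) = 194064620220$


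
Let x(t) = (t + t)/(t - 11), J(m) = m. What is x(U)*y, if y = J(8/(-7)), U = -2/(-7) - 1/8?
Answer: 144/4249 ≈ 0.033890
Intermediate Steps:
U = 9/56 (U = -2*(-⅐) - 1*⅛ = 2/7 - ⅛ = 9/56 ≈ 0.16071)
y = -8/7 (y = 8/(-7) = 8*(-⅐) = -8/7 ≈ -1.1429)
x(t) = 2*t/(-11 + t) (x(t) = (2*t)/(-11 + t) = 2*t/(-11 + t))
x(U)*y = (2*(9/56)/(-11 + 9/56))*(-8/7) = (2*(9/56)/(-607/56))*(-8/7) = (2*(9/56)*(-56/607))*(-8/7) = -18/607*(-8/7) = 144/4249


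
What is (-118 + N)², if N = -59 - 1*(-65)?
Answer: 12544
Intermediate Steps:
N = 6 (N = -59 + 65 = 6)
(-118 + N)² = (-118 + 6)² = (-112)² = 12544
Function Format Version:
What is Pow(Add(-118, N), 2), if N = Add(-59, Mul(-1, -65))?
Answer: 12544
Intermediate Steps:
N = 6 (N = Add(-59, 65) = 6)
Pow(Add(-118, N), 2) = Pow(Add(-118, 6), 2) = Pow(-112, 2) = 12544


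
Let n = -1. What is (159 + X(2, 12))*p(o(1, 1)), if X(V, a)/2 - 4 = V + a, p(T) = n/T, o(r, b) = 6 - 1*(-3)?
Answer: -65/3 ≈ -21.667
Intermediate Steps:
o(r, b) = 9 (o(r, b) = 6 + 3 = 9)
p(T) = -1/T
X(V, a) = 8 + 2*V + 2*a (X(V, a) = 8 + 2*(V + a) = 8 + (2*V + 2*a) = 8 + 2*V + 2*a)
(159 + X(2, 12))*p(o(1, 1)) = (159 + (8 + 2*2 + 2*12))*(-1/9) = (159 + (8 + 4 + 24))*(-1*1/9) = (159 + 36)*(-1/9) = 195*(-1/9) = -65/3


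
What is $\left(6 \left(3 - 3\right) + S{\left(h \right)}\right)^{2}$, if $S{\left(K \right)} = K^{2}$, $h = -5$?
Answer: $625$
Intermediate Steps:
$\left(6 \left(3 - 3\right) + S{\left(h \right)}\right)^{2} = \left(6 \left(3 - 3\right) + \left(-5\right)^{2}\right)^{2} = \left(6 \cdot 0 + 25\right)^{2} = \left(0 + 25\right)^{2} = 25^{2} = 625$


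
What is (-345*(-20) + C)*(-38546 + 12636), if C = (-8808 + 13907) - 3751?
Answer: -213705680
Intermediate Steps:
C = 1348 (C = 5099 - 3751 = 1348)
(-345*(-20) + C)*(-38546 + 12636) = (-345*(-20) + 1348)*(-38546 + 12636) = (6900 + 1348)*(-25910) = 8248*(-25910) = -213705680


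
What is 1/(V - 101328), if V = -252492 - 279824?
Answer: -1/633644 ≈ -1.5782e-6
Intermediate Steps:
V = -532316
1/(V - 101328) = 1/(-532316 - 101328) = 1/(-633644) = -1/633644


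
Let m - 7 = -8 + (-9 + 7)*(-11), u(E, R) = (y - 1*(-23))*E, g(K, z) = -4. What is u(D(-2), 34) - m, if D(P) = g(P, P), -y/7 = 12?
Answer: 223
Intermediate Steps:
y = -84 (y = -7*12 = -84)
D(P) = -4
u(E, R) = -61*E (u(E, R) = (-84 - 1*(-23))*E = (-84 + 23)*E = -61*E)
m = 21 (m = 7 + (-8 + (-9 + 7)*(-11)) = 7 + (-8 - 2*(-11)) = 7 + (-8 + 22) = 7 + 14 = 21)
u(D(-2), 34) - m = -61*(-4) - 1*21 = 244 - 21 = 223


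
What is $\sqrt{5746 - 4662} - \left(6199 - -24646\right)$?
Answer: $-30845 + 2 \sqrt{271} \approx -30812.0$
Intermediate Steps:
$\sqrt{5746 - 4662} - \left(6199 - -24646\right) = \sqrt{1084} - \left(6199 + 24646\right) = 2 \sqrt{271} - 30845 = -30845 + 2 \sqrt{271}$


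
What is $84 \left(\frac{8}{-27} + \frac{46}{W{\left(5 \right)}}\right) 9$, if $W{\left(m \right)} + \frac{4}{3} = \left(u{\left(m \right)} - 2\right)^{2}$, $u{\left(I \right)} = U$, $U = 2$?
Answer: $-26306$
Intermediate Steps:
$u{\left(I \right)} = 2$
$W{\left(m \right)} = - \frac{4}{3}$ ($W{\left(m \right)} = - \frac{4}{3} + \left(2 - 2\right)^{2} = - \frac{4}{3} + 0^{2} = - \frac{4}{3} + 0 = - \frac{4}{3}$)
$84 \left(\frac{8}{-27} + \frac{46}{W{\left(5 \right)}}\right) 9 = 84 \left(\frac{8}{-27} + \frac{46}{- \frac{4}{3}}\right) 9 = 84 \left(8 \left(- \frac{1}{27}\right) + 46 \left(- \frac{3}{4}\right)\right) 9 = 84 \left(- \frac{8}{27} - \frac{69}{2}\right) 9 = 84 \left(- \frac{1879}{54}\right) 9 = \left(- \frac{26306}{9}\right) 9 = -26306$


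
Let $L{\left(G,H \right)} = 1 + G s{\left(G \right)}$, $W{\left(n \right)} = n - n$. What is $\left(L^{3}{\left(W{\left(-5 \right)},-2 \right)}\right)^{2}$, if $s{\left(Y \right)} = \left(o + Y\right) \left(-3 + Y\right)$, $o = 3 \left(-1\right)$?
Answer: $1$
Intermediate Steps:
$W{\left(n \right)} = 0$
$o = -3$
$s{\left(Y \right)} = \left(-3 + Y\right)^{2}$ ($s{\left(Y \right)} = \left(-3 + Y\right) \left(-3 + Y\right) = \left(-3 + Y\right)^{2}$)
$L{\left(G,H \right)} = 1 + G \left(9 + G^{2} - 6 G\right)$
$\left(L^{3}{\left(W{\left(-5 \right)},-2 \right)}\right)^{2} = \left(\left(1 + 0 \left(9 + 0^{2} - 0\right)\right)^{3}\right)^{2} = \left(\left(1 + 0 \left(9 + 0 + 0\right)\right)^{3}\right)^{2} = \left(\left(1 + 0 \cdot 9\right)^{3}\right)^{2} = \left(\left(1 + 0\right)^{3}\right)^{2} = \left(1^{3}\right)^{2} = 1^{2} = 1$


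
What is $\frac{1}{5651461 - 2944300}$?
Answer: $\frac{1}{2707161} \approx 3.6939 \cdot 10^{-7}$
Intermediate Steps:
$\frac{1}{5651461 - 2944300} = \frac{1}{2707161}$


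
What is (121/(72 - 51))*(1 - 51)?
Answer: -6050/21 ≈ -288.10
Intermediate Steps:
(121/(72 - 51))*(1 - 51) = (121/21)*(-50) = -6050/21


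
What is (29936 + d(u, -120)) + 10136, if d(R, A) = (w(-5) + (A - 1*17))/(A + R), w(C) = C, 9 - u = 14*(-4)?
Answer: 2204102/55 ≈ 40075.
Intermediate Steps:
u = 65 (u = 9 - 14*(-4) = 9 - 1*(-56) = 9 + 56 = 65)
d(R, A) = (-22 + A)/(A + R) (d(R, A) = (-5 + (A - 1*17))/(A + R) = (-5 + (A - 17))/(A + R) = (-5 + (-17 + A))/(A + R) = (-22 + A)/(A + R))
(29936 + d(u, -120)) + 10136 = (29936 + (-22 - 120)/(-120 + 65)) + 10136 = (29936 - 142/(-55)) + 10136 = (29936 - 1/55*(-142)) + 10136 = (29936 + 142/55) + 10136 = 1646622/55 + 10136 = 2204102/55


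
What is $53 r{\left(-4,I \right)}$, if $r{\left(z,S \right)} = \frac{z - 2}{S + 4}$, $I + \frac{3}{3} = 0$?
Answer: $-106$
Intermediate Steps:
$I = -1$ ($I = -1 + 0 = -1$)
$r{\left(z,S \right)} = \frac{-2 + z}{4 + S}$
$53 r{\left(-4,I \right)} = 53 \frac{-2 - 4}{4 - 1} = 53 \cdot \frac{1}{3} \left(-6\right) = 53 \left(-2\right) = -106$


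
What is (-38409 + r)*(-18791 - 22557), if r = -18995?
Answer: 2373540592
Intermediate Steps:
(-38409 + r)*(-18791 - 22557) = (-38409 - 18995)*(-18791 - 22557) = -57404*(-41348) = 2373540592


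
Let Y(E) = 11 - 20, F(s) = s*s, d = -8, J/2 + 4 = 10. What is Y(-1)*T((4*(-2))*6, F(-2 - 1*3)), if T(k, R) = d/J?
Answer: 6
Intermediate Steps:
J = 12 (J = -8 + 2*10 = -8 + 20 = 12)
F(s) = s²
Y(E) = -9
T(k, R) = -⅔ (T(k, R) = -8/12 = -8*1/12 = -⅔)
Y(-1)*T((4*(-2))*6, F(-2 - 1*3)) = -9*(-⅔) = 6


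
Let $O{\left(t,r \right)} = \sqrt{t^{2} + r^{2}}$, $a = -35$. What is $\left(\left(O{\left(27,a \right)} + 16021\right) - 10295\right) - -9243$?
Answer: $14969 + \sqrt{1954} \approx 15013.0$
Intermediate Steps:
$O{\left(t,r \right)} = \sqrt{r^{2} + t^{2}}$
$\left(\left(O{\left(27,a \right)} + 16021\right) - 10295\right) - -9243 = \left(\left(\sqrt{\left(-35\right)^{2} + 27^{2}} + 16021\right) - 10295\right) - -9243 = \left(\left(\sqrt{1225 + 729} + 16021\right) - 10295\right) + 9243 = \left(\left(\sqrt{1954} + 16021\right) - 10295\right) + 9243 = \left(\left(16021 + \sqrt{1954}\right) - 10295\right) + 9243 = \left(5726 + \sqrt{1954}\right) + 9243 = 14969 + \sqrt{1954}$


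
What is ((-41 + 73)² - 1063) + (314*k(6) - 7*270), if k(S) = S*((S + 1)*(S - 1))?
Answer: 64011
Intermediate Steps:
k(S) = S*(1 + S)*(-1 + S) (k(S) = S*((1 + S)*(-1 + S)) = S*(1 + S)*(-1 + S))
((-41 + 73)² - 1063) + (314*k(6) - 7*270) = ((-41 + 73)² - 1063) + (314*(6³ - 1*6) - 7*270) = (32² - 1063) + (314*(216 - 6) - 1890) = (1024 - 1063) + (314*210 - 1890) = -39 + (65940 - 1890) = -39 + 64050 = 64011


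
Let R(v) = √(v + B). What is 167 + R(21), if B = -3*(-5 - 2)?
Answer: 167 + √42 ≈ 173.48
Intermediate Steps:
B = 21 (B = -3*(-7) = 21)
R(v) = √(21 + v) (R(v) = √(v + 21) = √(21 + v))
167 + R(21) = 167 + √(21 + 21) = 167 + √42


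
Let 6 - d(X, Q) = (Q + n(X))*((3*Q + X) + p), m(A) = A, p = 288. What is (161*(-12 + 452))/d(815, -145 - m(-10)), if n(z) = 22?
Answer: 1771/1972 ≈ 0.89807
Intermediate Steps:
d(X, Q) = 6 - (22 + Q)*(288 + X + 3*Q) (d(X, Q) = 6 - (Q + 22)*((3*Q + X) + 288) = 6 - (22 + Q)*((X + 3*Q) + 288) = 6 - (22 + Q)*(288 + X + 3*Q))
(161*(-12 + 452))/d(815, -145 - m(-10)) = (161*(-12 + 452))/(-6330 - 354*(-145 - 1*(-10)) - 22*815 - 3*(-145 - 1*(-10))² - 1*(-145 - 1*(-10))*815) = (161*440)/(-6330 - 354*(-145 + 10) - 17930 - 3*(-145 + 10)² - 1*(-145 + 10)*815) = 70840/(-6330 - 354*(-135) - 17930 - 3*(-135)² - 1*(-135)*815) = 70840/(-6330 + 47790 - 17930 - 3*18225 + 110025) = 70840/(-6330 + 47790 - 17930 - 54675 + 110025) = 70840/78880 = 70840*(1/78880) = 1771/1972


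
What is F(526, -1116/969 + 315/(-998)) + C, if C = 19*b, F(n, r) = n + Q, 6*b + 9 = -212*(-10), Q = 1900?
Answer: 54665/6 ≈ 9110.8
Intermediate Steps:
b = 2111/6 (b = -3/2 + (-212*(-10))/6 = -3/2 + (⅙)*2120 = -3/2 + 1060/3 = 2111/6 ≈ 351.83)
F(n, r) = 1900 + n (F(n, r) = n + 1900 = 1900 + n)
C = 40109/6 (C = 19*(2111/6) = 40109/6 ≈ 6684.8)
F(526, -1116/969 + 315/(-998)) + C = (1900 + 526) + 40109/6 = 2426 + 40109/6 = 54665/6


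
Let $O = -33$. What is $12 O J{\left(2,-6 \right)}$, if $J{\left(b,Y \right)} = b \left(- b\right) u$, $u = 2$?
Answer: $3168$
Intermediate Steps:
$J{\left(b,Y \right)} = - 2 b^{2}$ ($J{\left(b,Y \right)} = b \left(- b\right) 2 = - b^{2} \cdot 2 = - 2 b^{2}$)
$12 O J{\left(2,-6 \right)} = 12 \left(-33\right) \left(- 2 \cdot 2^{2}\right) = - 396 \left(\left(-2\right) 4\right) = \left(-396\right) \left(-8\right) = 3168$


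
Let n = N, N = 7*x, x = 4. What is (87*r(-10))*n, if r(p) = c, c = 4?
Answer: 9744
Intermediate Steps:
r(p) = 4
N = 28 (N = 7*4 = 28)
n = 28
(87*r(-10))*n = (87*4)*28 = 348*28 = 9744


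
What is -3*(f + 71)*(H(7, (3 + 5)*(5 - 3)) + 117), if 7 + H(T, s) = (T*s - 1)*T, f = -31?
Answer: -106440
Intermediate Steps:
H(T, s) = -7 + T*(-1 + T*s) (H(T, s) = -7 + (T*s - 1)*T = -7 + (-1 + T*s)*T = -7 + T*(-1 + T*s))
-3*(f + 71)*(H(7, (3 + 5)*(5 - 3)) + 117) = -3*(-31 + 71)*((-7 - 1*7 + ((3 + 5)*(5 - 3))*7**2) + 117) = -120*((-7 - 7 + (8*2)*49) + 117) = -120*((-7 - 7 + 16*49) + 117) = -120*((-7 - 7 + 784) + 117) = -120*(770 + 117) = -120*887 = -3*35480 = -106440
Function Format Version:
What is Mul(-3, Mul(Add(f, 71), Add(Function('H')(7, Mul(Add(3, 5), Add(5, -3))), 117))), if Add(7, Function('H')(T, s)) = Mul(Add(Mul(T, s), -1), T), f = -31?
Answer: -106440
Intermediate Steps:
Function('H')(T, s) = Add(-7, Mul(T, Add(-1, Mul(T, s)))) (Function('H')(T, s) = Add(-7, Mul(Add(Mul(T, s), -1), T)) = Add(-7, Mul(Add(-1, Mul(T, s)), T)) = Add(-7, Mul(T, Add(-1, Mul(T, s)))))
Mul(-3, Mul(Add(f, 71), Add(Function('H')(7, Mul(Add(3, 5), Add(5, -3))), 117))) = Mul(-3, Mul(Add(-31, 71), Add(Add(-7, Mul(-1, 7), Mul(Mul(Add(3, 5), Add(5, -3)), Pow(7, 2))), 117))) = Mul(-3, Mul(40, Add(Add(-7, -7, Mul(Mul(8, 2), 49)), 117))) = Mul(-3, Mul(40, Add(Add(-7, -7, Mul(16, 49)), 117))) = Mul(-3, Mul(40, Add(Add(-7, -7, 784), 117))) = Mul(-3, Mul(40, Add(770, 117))) = Mul(-3, Mul(40, 887)) = Mul(-3, 35480) = -106440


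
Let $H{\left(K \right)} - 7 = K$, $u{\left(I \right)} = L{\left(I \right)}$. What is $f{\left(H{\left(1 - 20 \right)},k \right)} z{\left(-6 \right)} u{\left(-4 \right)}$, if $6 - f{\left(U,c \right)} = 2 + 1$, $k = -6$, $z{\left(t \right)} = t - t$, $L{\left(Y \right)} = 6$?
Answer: $0$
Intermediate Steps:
$z{\left(t \right)} = 0$
$u{\left(I \right)} = 6$
$H{\left(K \right)} = 7 + K$
$f{\left(U,c \right)} = 3$ ($f{\left(U,c \right)} = 6 - \left(2 + 1\right) = 6 - 3 = 3$)
$f{\left(H{\left(1 - 20 \right)},k \right)} z{\left(-6 \right)} u{\left(-4 \right)} = 3 \cdot 0 \cdot 6 = 0 \cdot 6 = 0$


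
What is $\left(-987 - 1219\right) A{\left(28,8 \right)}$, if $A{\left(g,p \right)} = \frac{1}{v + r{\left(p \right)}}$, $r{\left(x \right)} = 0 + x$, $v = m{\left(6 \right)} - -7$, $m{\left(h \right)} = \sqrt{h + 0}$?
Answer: $- \frac{11030}{73} + \frac{2206 \sqrt{6}}{219} \approx -126.42$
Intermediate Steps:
$m{\left(h \right)} = \sqrt{h}$
$v = 7 + \sqrt{6}$ ($v = \sqrt{6} - -7 = \sqrt{6} + 7 = 7 + \sqrt{6} \approx 9.4495$)
$r{\left(x \right)} = x$
$A{\left(g,p \right)} = \frac{1}{7 + p + \sqrt{6}}$ ($A{\left(g,p \right)} = \frac{1}{\left(7 + \sqrt{6}\right) + p} = \frac{1}{7 + p + \sqrt{6}}$)
$\left(-987 - 1219\right) A{\left(28,8 \right)} = \frac{-987 - 1219}{7 + 8 + \sqrt{6}} = \frac{-987 - 1219}{15 + \sqrt{6}} = - \frac{2206}{15 + \sqrt{6}}$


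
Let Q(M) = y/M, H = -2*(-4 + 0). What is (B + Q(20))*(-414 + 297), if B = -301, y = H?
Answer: 175851/5 ≈ 35170.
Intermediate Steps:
H = 8 (H = -2*(-4) = 8)
y = 8
Q(M) = 8/M
(B + Q(20))*(-414 + 297) = (-301 + 8/20)*(-414 + 297) = (-301 + 8*(1/20))*(-117) = (-301 + ⅖)*(-117) = -1503/5*(-117) = 175851/5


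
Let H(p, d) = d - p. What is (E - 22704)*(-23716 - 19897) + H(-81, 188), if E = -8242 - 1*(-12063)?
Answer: 823544548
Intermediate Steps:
E = 3821 (E = -8242 + 12063 = 3821)
(E - 22704)*(-23716 - 19897) + H(-81, 188) = (3821 - 22704)*(-23716 - 19897) + (188 - 1*(-81)) = -18883*(-43613) + (188 + 81) = 823544279 + 269 = 823544548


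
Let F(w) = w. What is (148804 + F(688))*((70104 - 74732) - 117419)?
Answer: -18245050124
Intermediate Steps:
(148804 + F(688))*((70104 - 74732) - 117419) = (148804 + 688)*((70104 - 74732) - 117419) = 149492*(-4628 - 117419) = 149492*(-122047) = -18245050124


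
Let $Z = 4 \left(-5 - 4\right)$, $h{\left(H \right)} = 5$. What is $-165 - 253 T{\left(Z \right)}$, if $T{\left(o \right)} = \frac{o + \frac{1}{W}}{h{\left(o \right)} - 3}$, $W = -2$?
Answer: $\frac{17809}{4} \approx 4452.3$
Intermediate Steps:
$Z = -36$ ($Z = 4 \left(-5 - 4\right) = 4 \left(-9\right) = -36$)
$T{\left(o \right)} = - \frac{1}{4} + \frac{o}{2}$ ($T{\left(o \right)} = \frac{o + \frac{1}{-2}}{5 - 3} = \frac{o - \frac{1}{2}}{2} = \left(- \frac{1}{2} + o\right) \frac{1}{2} = - \frac{1}{4} + \frac{o}{2}$)
$-165 - 253 T{\left(Z \right)} = -165 - 253 \left(- \frac{1}{4} + \frac{1}{2} \left(-36\right)\right) = -165 - 253 \left(- \frac{1}{4} - 18\right) = -165 - - \frac{18469}{4} = -165 + \frac{18469}{4} = \frac{17809}{4}$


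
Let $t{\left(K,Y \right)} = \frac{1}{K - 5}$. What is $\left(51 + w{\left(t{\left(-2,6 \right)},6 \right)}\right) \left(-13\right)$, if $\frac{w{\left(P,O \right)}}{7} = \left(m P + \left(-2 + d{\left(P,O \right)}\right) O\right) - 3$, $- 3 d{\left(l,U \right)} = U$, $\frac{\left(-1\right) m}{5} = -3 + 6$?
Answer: $1599$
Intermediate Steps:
$m = -15$ ($m = - 5 \left(-3 + 6\right) = \left(-5\right) 3 = -15$)
$d{\left(l,U \right)} = - \frac{U}{3}$
$t{\left(K,Y \right)} = \frac{1}{-5 + K}$
$w{\left(P,O \right)} = -21 - 105 P + 7 O \left(-2 - \frac{O}{3}\right)$ ($w{\left(P,O \right)} = 7 \left(\left(- 15 P + \left(-2 - \frac{O}{3}\right) O\right) - 3\right) = 7 \left(\left(- 15 P + O \left(-2 - \frac{O}{3}\right)\right) - 3\right) = 7 \left(-3 - 15 P + O \left(-2 - \frac{O}{3}\right)\right) = -21 - 105 P + 7 O \left(-2 - \frac{O}{3}\right)$)
$\left(51 + w{\left(t{\left(-2,6 \right)},6 \right)}\right) \left(-13\right) = \left(51 - \left(105 + 84 + \frac{105}{-5 - 2}\right)\right) \left(-13\right) = \left(51 - \left(189 - 15\right)\right) \left(-13\right) = \left(51 - 174\right) \left(-13\right) = \left(-123\right) \left(-13\right) = 1599$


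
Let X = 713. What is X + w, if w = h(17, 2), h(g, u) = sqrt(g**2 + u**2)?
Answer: 713 + sqrt(293) ≈ 730.12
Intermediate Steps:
w = sqrt(293) (w = sqrt(17**2 + 2**2) = sqrt(289 + 4) = sqrt(293) ≈ 17.117)
X + w = 713 + sqrt(293)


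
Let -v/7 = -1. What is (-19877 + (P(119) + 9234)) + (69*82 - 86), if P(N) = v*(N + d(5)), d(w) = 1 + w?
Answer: -4196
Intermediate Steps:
v = 7 (v = -7*(-1) = 7)
P(N) = 42 + 7*N (P(N) = 7*(N + (1 + 5)) = 7*(N + 6) = 7*(6 + N) = 42 + 7*N)
(-19877 + (P(119) + 9234)) + (69*82 - 86) = (-19877 + ((42 + 7*119) + 9234)) + (69*82 - 86) = (-19877 + ((42 + 833) + 9234)) + (5658 - 86) = (-19877 + (875 + 9234)) + 5572 = (-19877 + 10109) + 5572 = -9768 + 5572 = -4196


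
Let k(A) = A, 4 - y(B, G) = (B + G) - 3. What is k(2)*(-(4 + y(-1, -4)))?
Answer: -32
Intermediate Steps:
y(B, G) = 7 - B - G (y(B, G) = 4 - ((B + G) - 3) = 4 - (-3 + B + G) = 4 + (3 - B - G) = 7 - B - G)
k(2)*(-(4 + y(-1, -4))) = 2*(-(4 + (7 - 1*(-1) - 1*(-4)))) = 2*(-(4 + (7 + 1 + 4))) = 2*(-(4 + 12)) = 2*(-1*16) = 2*(-16) = -32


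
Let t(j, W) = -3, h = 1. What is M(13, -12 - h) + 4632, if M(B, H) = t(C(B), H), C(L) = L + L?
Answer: 4629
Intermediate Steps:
C(L) = 2*L
M(B, H) = -3
M(13, -12 - h) + 4632 = -3 + 4632 = 4629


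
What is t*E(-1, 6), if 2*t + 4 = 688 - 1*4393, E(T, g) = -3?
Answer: 11127/2 ≈ 5563.5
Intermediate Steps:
t = -3709/2 (t = -2 + (688 - 1*4393)/2 = -2 + (688 - 4393)/2 = -2 + (1/2)*(-3705) = -2 - 3705/2 = -3709/2 ≈ -1854.5)
t*E(-1, 6) = -3709/2*(-3) = 11127/2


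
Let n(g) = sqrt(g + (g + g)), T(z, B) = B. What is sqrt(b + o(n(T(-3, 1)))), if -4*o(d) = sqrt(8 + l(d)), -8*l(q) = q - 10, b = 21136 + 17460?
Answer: sqrt(617536 - sqrt(2)*sqrt(74 - sqrt(3)))/4 ≈ 196.46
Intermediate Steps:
b = 38596
l(q) = 5/4 - q/8 (l(q) = -(q - 10)/8 = -(-10 + q)/8 = 5/4 - q/8)
n(g) = sqrt(3)*sqrt(g) (n(g) = sqrt(g + 2*g) = sqrt(3*g) = sqrt(3)*sqrt(g))
o(d) = -sqrt(37/4 - d/8)/4 (o(d) = -sqrt(8 + (5/4 - d/8))/4 = -sqrt(37/4 - d/8)/4)
sqrt(b + o(n(T(-3, 1)))) = sqrt(38596 - sqrt(148 - 2*sqrt(3)*sqrt(1))/16) = sqrt(38596 - sqrt(148 - 2*sqrt(3))/16)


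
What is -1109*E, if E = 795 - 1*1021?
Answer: 250634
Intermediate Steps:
E = -226 (E = 795 - 1021 = -226)
-1109*E = -1109*(-226) = 250634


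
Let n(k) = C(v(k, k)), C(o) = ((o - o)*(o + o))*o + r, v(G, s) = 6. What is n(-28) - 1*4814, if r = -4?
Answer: -4818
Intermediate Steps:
C(o) = -4 (C(o) = ((o - o)*(o + o))*o - 4 = (0*(2*o))*o - 4 = 0*o - 4 = 0 - 4 = -4)
n(k) = -4
n(-28) - 1*4814 = -4 - 1*4814 = -4 - 4814 = -4818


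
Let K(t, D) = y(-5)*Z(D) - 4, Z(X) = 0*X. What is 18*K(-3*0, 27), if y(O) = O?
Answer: -72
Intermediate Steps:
Z(X) = 0
K(t, D) = -4 (K(t, D) = -5*0 - 4 = 0 - 4 = -4)
18*K(-3*0, 27) = 18*(-4) = -72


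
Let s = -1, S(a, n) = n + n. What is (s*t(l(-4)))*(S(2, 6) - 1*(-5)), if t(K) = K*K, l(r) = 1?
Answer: -17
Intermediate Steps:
S(a, n) = 2*n
t(K) = K**2
(s*t(l(-4)))*(S(2, 6) - 1*(-5)) = (-1*1**2)*(2*6 - 1*(-5)) = (-1*1)*(12 + 5) = -1*17 = -17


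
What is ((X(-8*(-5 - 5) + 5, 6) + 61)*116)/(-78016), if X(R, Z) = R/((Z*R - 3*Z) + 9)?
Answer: -444367/4885752 ≈ -0.090952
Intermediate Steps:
X(R, Z) = R/(9 - 3*Z + R*Z) (X(R, Z) = R/((R*Z - 3*Z) + 9) = R/((-3*Z + R*Z) + 9) = R/(9 - 3*Z + R*Z))
((X(-8*(-5 - 5) + 5, 6) + 61)*116)/(-78016) = (((-8*(-5 - 5) + 5)/(9 - 3*6 + (-8*(-5 - 5) + 5)*6) + 61)*116)/(-78016) = (((-8*(-10) + 5)/(9 - 18 + (-8*(-10) + 5)*6) + 61)*116)*(-1/78016) = (((-4*(-20) + 5)/(9 - 18 + (-4*(-20) + 5)*6) + 61)*116)*(-1/78016) = (((80 + 5)/(9 - 18 + (80 + 5)*6) + 61)*116)*(-1/78016) = ((85/(9 - 18 + 85*6) + 61)*116)*(-1/78016) = ((85/(9 - 18 + 510) + 61)*116)*(-1/78016) = ((85/501 + 61)*116)*(-1/78016) = ((30646/501)*116)*(-1/78016) = (3554936/501)*(-1/78016) = -444367/4885752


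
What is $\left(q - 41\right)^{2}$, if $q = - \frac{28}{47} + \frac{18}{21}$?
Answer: $\frac{179640409}{108241} \approx 1659.6$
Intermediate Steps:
$q = \frac{86}{329}$ ($q = \left(-28\right) \frac{1}{47} + 18 \cdot \frac{1}{21} = - \frac{28}{47} + \frac{6}{7} = \frac{86}{329} \approx 0.2614$)
$\left(q - 41\right)^{2} = \left(\frac{86}{329} - 41\right)^{2} = \left(- \frac{13403}{329}\right)^{2} = \frac{179640409}{108241}$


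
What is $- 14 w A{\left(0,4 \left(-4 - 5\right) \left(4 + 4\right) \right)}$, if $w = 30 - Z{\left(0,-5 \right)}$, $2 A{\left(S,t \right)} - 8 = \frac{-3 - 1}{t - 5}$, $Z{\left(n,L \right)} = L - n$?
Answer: $- \frac{575260}{293} \approx -1963.3$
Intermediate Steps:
$A{\left(S,t \right)} = 4 - \frac{2}{-5 + t}$ ($A{\left(S,t \right)} = 4 + \frac{\left(-3 - 1\right) \frac{1}{t - 5}}{2} = 4 + \frac{\left(-4\right) \frac{1}{-5 + t}}{2} = 4 - \frac{2}{-5 + t}$)
$w = 35$ ($w = 30 - \left(-5 - 0\right) = 30 - \left(-5 + 0\right) = 30 - -5 = 30 + 5 = 35$)
$- 14 w A{\left(0,4 \left(-4 - 5\right) \left(4 + 4\right) \right)} = \left(-14\right) 35 \frac{2 \left(-11 + 2 \cdot 4 \left(-4 - 5\right) \left(4 + 4\right)\right)}{-5 + 4 \left(-4 - 5\right) \left(4 + 4\right)} = - 490 \frac{2 \left(-11 + 2 \cdot 4 \left(\left(-9\right) 8\right)\right)}{-5 + 4 \left(\left(-9\right) 8\right)} = - 490 \frac{2 \left(-11 + 2 \cdot 4 \left(-72\right)\right)}{-5 + 4 \left(-72\right)} = - 490 \frac{2 \left(-11 + 2 \left(-288\right)\right)}{-5 - 288} = - 490 \frac{2 \left(-11 - 576\right)}{-293} = - 490 \cdot 2 \left(- \frac{1}{293}\right) \left(-587\right) = \left(-490\right) \frac{1174}{293} = - \frac{575260}{293}$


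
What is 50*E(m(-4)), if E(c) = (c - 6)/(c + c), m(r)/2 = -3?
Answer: 50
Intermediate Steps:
m(r) = -6 (m(r) = 2*(-3) = -6)
E(c) = (-6 + c)/(2*c) (E(c) = (-6 + c)/((2*c)) = (-6 + c)*(1/(2*c)) = (-6 + c)/(2*c))
50*E(m(-4)) = 50*((½)*(-6 - 6)/(-6)) = 50*((½)*(-⅙)*(-12)) = 50*1 = 50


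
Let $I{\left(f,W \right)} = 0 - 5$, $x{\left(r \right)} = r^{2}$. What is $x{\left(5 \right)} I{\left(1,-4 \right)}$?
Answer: $-125$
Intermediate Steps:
$I{\left(f,W \right)} = -5$
$x{\left(5 \right)} I{\left(1,-4 \right)} = 5^{2} \left(-5\right) = 25 \left(-5\right) = -125$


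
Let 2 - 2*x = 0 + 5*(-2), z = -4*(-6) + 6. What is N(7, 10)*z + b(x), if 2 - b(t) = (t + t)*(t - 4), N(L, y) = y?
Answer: 278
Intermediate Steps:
z = 30 (z = 24 + 6 = 30)
x = 6 (x = 1 - (0 + 5*(-2))/2 = 1 - (0 - 10)/2 = 1 - 1/2*(-10) = 1 + 5 = 6)
b(t) = 2 - 2*t*(-4 + t) (b(t) = 2 - (t + t)*(t - 4) = 2 - 2*t*(-4 + t))
N(7, 10)*z + b(x) = 10*30 + (2 - 2*6**2 + 8*6) = 300 + (2 - 2*36 + 48) = 300 + (2 - 72 + 48) = 300 - 22 = 278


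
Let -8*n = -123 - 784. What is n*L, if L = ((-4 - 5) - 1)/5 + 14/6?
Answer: 907/24 ≈ 37.792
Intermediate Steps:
n = 907/8 (n = -(-123 - 784)/8 = -⅛*(-907) = 907/8 ≈ 113.38)
L = ⅓ (L = (-9 - 1)*(⅕) + 14*(⅙) = -10*⅕ + 7/3 = -2 + 7/3 = ⅓ ≈ 0.33333)
n*L = (907/8)*(⅓) = 907/24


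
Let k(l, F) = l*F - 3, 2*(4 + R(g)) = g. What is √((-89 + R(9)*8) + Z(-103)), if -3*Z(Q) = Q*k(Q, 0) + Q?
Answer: I*√1383/3 ≈ 12.396*I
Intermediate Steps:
R(g) = -4 + g/2
k(l, F) = -3 + F*l (k(l, F) = F*l - 3 = -3 + F*l)
Z(Q) = 2*Q/3 (Z(Q) = -(Q*(-3 + 0*Q) + Q)/3 = -(Q*(-3 + 0) + Q)/3 = -(Q*(-3) + Q)/3 = -(-3*Q + Q)/3 = -(-2)*Q/3 = 2*Q/3)
√((-89 + R(9)*8) + Z(-103)) = √((-89 + (-4 + (½)*9)*8) + (⅔)*(-103)) = √((-89 + (-4 + 9/2)*8) - 206/3) = √((-89 + (½)*8) - 206/3) = √((-89 + 4) - 206/3) = √(-85 - 206/3) = √(-461/3) = I*√1383/3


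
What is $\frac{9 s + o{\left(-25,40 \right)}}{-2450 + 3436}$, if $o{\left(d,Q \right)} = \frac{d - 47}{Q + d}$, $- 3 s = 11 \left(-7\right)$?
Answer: $\frac{39}{170} \approx 0.22941$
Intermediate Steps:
$s = \frac{77}{3}$ ($s = - \frac{11 \left(-7\right)}{3} = \left(- \frac{1}{3}\right) \left(-77\right) = \frac{77}{3} \approx 25.667$)
$o{\left(d,Q \right)} = \frac{-47 + d}{Q + d}$
$\frac{9 s + o{\left(-25,40 \right)}}{-2450 + 3436} = \frac{9 \cdot \frac{77}{3} + \frac{-47 - 25}{40 - 25}}{-2450 + 3436} = \frac{231 + \frac{1}{15} \left(-72\right)}{986} = \left(231 + \frac{1}{15} \left(-72\right)\right) \frac{1}{986} = \left(231 - \frac{24}{5}\right) \frac{1}{986} = \frac{1131}{5} \cdot \frac{1}{986} = \frac{39}{170}$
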